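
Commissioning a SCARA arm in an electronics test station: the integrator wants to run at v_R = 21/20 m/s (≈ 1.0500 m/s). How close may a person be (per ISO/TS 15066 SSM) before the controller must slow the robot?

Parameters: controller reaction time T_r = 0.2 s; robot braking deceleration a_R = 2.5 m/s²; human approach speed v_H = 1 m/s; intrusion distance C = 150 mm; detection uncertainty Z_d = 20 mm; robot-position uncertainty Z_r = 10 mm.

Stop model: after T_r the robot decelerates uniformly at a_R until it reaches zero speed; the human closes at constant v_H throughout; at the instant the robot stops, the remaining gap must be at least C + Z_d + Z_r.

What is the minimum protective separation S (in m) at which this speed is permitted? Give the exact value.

stop time T_s = (21/20)/(5/2) = 0.4200 s
robot in T_r: 1.0500·0.2000 = 0.2100 m
robot covers 1.0500·0.4200 − ½·2.5000·0.4200² = 0.2205 m while stopping
person approaches 1.0000·(0.2000+0.4200) = 0.6200 m
residual clearance needed = 0.1500+0.0200+0.0100 = 0.1800 m
S_min ≈ 0.2100+0.2205+0.6200+0.1800  ⇒  S_min = 2461/2000 m

S_min = 2461/2000 m = 1.2305 m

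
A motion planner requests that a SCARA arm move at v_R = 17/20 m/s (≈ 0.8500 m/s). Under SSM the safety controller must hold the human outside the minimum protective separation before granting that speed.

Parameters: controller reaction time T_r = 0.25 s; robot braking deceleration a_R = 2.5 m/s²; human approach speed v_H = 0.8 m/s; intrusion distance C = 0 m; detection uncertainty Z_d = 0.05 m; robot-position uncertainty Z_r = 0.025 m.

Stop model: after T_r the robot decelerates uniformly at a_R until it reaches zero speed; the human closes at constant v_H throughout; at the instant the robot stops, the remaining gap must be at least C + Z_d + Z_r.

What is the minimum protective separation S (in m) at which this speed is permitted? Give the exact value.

S_min = 113/125 m = 0.9040 m

stop time T_s = (17/20)/(5/2) = 0.3400 s
robot in T_r: 0.8500·0.2500 = 0.2125 m
robot under decel: 0.8500²/(2·2.5000) = 0.1445 m
human closes 0.8000·0.5900 = 0.4720 m
margins: 0.0000+0.0500+0.0250 = 0.0750 m
S_min ≈ 0.2125+0.1445+0.4720+0.0750  ⇒  S_min = 113/125 m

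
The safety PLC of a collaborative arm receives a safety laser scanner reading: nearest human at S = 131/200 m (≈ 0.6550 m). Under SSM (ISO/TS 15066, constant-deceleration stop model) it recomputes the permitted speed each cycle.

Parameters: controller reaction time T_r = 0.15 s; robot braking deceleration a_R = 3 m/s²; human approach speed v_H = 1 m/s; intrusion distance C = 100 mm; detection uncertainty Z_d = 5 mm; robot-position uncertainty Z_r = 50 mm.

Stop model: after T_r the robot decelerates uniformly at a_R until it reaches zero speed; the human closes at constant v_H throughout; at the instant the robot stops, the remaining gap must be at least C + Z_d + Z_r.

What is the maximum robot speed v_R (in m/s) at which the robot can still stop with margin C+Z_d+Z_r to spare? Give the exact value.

collect terms ⇒ (1/6)·v_R² + (29/60)·v_R + (-7/20) = 0
  disc = (29/60)² − 4·(1/6)·(-7/20) = 1681/3600 ; √disc = 41/60
  v_R = (−(29/60) + 41/60) / (2·(1/6)) = 3/5 m/s
check:
T_s = v_R/a_R = (3/5)/3 = 0.2000 s
robot covers v_R·T_r = 0.6000·0.1500 = 0.0900 m before braking
robot covers 0.6000·0.2000 − ½·3.0000·0.2000² = 0.0600 m while stopping
person approaches 1.0000·(0.1500+0.2000) = 0.3500 m
residual clearance needed = 0.1000+0.0050+0.0500 = 0.1550 m
sum ≈ 0.0900+0.0600+0.3500+0.1550 ≈ 0.6550 m = S ✓

v_R_max = 3/5 m/s = 0.6000 m/s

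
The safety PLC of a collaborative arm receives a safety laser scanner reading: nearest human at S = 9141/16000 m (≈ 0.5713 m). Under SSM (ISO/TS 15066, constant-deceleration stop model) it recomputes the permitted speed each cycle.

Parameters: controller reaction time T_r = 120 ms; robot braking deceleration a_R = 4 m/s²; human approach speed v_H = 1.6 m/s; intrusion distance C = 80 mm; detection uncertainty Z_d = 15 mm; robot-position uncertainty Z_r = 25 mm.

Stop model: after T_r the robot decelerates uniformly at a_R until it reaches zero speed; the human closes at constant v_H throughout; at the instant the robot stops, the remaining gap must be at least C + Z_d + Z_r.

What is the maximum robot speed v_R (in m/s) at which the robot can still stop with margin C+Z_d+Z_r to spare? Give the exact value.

v_R_max = 9/20 m/s = 0.4500 m/s

at the boundary: (1/8)·v² + (13/25)·v + (-4149/16000) = 0
  disc = (13/25)² − 4·(1/8)·(-4149/16000) = 64009/160000 ; √disc = 253/400
  v_R = (−(13/25) + 253/400) / (2·(1/8)) = 9/20 m/s
check:
T_s = v_R/a_R = (9/20)/4 = 0.1125 s
robot covers v_R·T_r = 0.4500·0.1200 = 0.0540 m before braking
robot covers 0.4500·0.1125 − ½·4.0000·0.1125² = 0.0253 m while stopping
human closes 1.6000·0.2325 = 0.3720 m
residual clearance needed = 0.0800+0.0150+0.0250 = 0.1200 m
sum ≈ 0.0540+0.0253+0.3720+0.1200 ≈ 0.5713 m = S ✓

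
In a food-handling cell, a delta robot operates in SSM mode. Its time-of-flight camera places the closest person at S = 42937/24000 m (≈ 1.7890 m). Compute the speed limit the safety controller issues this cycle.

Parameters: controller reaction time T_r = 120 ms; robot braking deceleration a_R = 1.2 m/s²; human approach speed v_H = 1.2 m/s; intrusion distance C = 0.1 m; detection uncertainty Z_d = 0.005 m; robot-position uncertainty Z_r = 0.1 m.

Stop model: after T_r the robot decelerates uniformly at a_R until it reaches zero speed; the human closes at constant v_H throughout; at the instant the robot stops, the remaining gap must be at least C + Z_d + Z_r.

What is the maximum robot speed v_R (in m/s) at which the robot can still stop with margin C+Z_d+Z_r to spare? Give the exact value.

quadratic (5/12)·v² + (28/25)·v + (-34561/24000) = 0
  disc = (28/25)² − 4·(5/12)·(-34561/24000) = 1315609/360000 ; √disc = 1147/600
  v_R = (−(28/25) + 1147/600) / (2·(5/12)) = 19/20 m/s
check:
T_s = v_R/a_R = (19/20)/(6/5) = 0.7917 s
robot in T_r: 0.9500·0.1200 = 0.1140 m
braking distance = 0.9500²/(2·1.2000) = 0.3760 m
human closes 1.2000·0.9117 = 1.0940 m
C+Z_d+Z_r = 0.1000+0.0050+0.1000 = 0.2050 m
sum ≈ 0.1140+0.3760+1.0940+0.2050 ≈ 1.7890 m = S ✓

v_R_max = 19/20 m/s = 0.9500 m/s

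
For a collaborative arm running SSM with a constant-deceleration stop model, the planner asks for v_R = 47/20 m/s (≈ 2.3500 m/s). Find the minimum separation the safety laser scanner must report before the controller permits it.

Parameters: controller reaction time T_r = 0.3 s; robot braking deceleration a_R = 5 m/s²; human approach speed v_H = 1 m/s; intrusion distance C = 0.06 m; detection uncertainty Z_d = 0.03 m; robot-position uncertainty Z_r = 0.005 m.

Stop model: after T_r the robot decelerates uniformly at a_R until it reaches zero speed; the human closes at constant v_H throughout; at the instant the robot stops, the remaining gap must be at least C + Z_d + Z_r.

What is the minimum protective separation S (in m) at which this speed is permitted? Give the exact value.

stop time T_s = (47/20)/5 = 0.4700 s
robot in T_r: 2.3500·0.3000 = 0.7050 m
robot covers 2.3500·0.4700 − ½·5.0000·0.4700² = 0.5523 m while stopping
human over T_r+T_s: 1.0000·(0.3000+0.4700) = 0.7700 m
residual clearance needed = 0.0600+0.0300+0.0050 = 0.0950 m
S_min ≈ 0.7050+0.5523+0.7700+0.0950  ⇒  S_min = 8489/4000 m

S_min = 8489/4000 m = 2.1223 m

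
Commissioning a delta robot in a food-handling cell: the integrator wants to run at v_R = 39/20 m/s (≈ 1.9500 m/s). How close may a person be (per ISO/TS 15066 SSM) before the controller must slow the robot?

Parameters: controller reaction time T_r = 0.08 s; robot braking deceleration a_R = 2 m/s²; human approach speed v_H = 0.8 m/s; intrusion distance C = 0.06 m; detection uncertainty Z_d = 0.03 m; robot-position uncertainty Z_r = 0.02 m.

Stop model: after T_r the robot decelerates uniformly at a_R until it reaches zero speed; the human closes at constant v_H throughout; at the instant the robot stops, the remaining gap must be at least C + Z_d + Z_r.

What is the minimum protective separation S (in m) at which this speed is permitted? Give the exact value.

S_min = 3297/1600 m = 2.0606 m

braking lasts T_s = (39/20)/2 = 0.9750 s
robot in T_r: 1.9500·0.0800 = 0.1560 m
robot covers 1.9500·0.9750 − ½·2.0000·0.9750² = 0.9506 m while stopping
human closes 0.8000·1.0550 = 0.8440 m
margins: 0.0600+0.0300+0.0200 = 0.1100 m
S_min ≈ 0.1560+0.9506+0.8440+0.1100  ⇒  S_min = 3297/1600 m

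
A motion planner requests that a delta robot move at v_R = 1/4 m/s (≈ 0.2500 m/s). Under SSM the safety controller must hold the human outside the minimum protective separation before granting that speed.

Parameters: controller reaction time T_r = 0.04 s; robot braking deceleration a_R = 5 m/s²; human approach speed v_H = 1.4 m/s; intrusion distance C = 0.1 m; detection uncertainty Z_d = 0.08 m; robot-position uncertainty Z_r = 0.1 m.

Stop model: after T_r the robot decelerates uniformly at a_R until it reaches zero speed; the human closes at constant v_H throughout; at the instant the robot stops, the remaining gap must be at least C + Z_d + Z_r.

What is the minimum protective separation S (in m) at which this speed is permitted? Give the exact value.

stop time T_s = (1/4)/5 = 0.0500 s
robot covers v_R·T_r = 0.2500·0.0400 = 0.0100 m before braking
braking distance = 0.2500²/(2·5.0000) = 0.0063 m
person approaches 1.4000·(0.0400+0.0500) = 0.1260 m
residual clearance needed = 0.1000+0.0800+0.1000 = 0.2800 m
S_min ≈ 0.0100+0.0063+0.1260+0.2800  ⇒  S_min = 1689/4000 m

S_min = 1689/4000 m = 0.4223 m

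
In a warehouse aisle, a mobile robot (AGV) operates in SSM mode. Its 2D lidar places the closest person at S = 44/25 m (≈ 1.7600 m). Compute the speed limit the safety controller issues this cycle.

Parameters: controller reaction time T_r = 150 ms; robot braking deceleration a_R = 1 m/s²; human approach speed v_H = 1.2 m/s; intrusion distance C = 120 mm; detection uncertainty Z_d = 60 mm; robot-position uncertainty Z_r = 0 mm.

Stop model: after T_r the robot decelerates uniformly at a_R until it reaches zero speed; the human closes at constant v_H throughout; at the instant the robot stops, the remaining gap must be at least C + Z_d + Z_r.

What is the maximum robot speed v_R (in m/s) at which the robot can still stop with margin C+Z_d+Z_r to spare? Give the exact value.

v_R_max = 4/5 m/s = 0.8000 m/s

at the boundary: (1/2)·v² + (27/20)·v + (-7/5) = 0
  disc = (27/20)² − 4·(1/2)·(-7/5) = 1849/400 ; √disc = 43/20
  v_R = (−(27/20) + 43/20) / (2·(1/2)) = 4/5 m/s
check:
stop time T_s = (4/5)/1 = 0.8000 s
reaction-phase robot travel = 0.8000·0.1500 = 0.1200 m
robot under decel: 0.8000²/(2·1.0000) = 0.3200 m
human over T_r+T_s: 1.2000·(0.1500+0.8000) = 1.1400 m
C+Z_d+Z_r = 0.1200+0.0600+0.0000 = 0.1800 m
sum ≈ 0.1200+0.3200+1.1400+0.1800 ≈ 1.7600 m = S ✓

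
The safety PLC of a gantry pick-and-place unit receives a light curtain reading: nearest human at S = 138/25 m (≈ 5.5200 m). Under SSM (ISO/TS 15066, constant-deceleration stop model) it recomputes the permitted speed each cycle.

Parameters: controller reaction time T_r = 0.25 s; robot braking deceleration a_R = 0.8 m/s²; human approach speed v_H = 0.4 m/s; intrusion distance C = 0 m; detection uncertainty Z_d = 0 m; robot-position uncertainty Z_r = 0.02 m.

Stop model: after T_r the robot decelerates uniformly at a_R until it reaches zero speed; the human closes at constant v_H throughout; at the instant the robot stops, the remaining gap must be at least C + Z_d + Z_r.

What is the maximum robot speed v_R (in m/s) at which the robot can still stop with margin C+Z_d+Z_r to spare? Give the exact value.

v_R_max = 12/5 m/s = 2.4000 m/s

collect terms ⇒ (5/8)·v_R² + (3/4)·v_R + (-27/5) = 0
  disc = (3/4)² − 4·(5/8)·(-27/5) = 225/16 ; √disc = 15/4
  v_R = (−(3/4) + 15/4) / (2·(5/8)) = 12/5 m/s
check:
T_s = v_R/a_R = (12/5)/(4/5) = 3.0000 s
robot in T_r: 2.4000·0.2500 = 0.6000 m
braking distance = 2.4000²/(2·0.8000) = 3.6000 m
human over T_r+T_s: 0.4000·(0.2500+3.0000) = 1.3000 m
residual clearance needed = 0.0000+0.0000+0.0200 = 0.0200 m
sum ≈ 0.6000+3.6000+1.3000+0.0200 ≈ 5.5200 m = S ✓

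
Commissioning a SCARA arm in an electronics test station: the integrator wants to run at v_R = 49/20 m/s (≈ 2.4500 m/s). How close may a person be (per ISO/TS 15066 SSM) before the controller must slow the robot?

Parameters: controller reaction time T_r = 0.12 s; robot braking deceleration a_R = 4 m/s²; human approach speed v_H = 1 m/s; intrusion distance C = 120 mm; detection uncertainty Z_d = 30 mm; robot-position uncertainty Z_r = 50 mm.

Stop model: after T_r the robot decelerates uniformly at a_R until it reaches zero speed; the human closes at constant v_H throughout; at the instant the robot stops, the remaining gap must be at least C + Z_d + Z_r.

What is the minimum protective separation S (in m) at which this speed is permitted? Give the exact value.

S_min = 31629/16000 m = 1.9768 m

stop time T_s = (49/20)/4 = 0.6125 s
robot in T_r: 2.4500·0.1200 = 0.2940 m
robot under decel: 2.4500²/(2·4.0000) = 0.7503 m
human closes 1.0000·0.7325 = 0.7325 m
C+Z_d+Z_r = 0.1200+0.0300+0.0500 = 0.2000 m
S_min ≈ 0.2940+0.7503+0.7325+0.2000  ⇒  S_min = 31629/16000 m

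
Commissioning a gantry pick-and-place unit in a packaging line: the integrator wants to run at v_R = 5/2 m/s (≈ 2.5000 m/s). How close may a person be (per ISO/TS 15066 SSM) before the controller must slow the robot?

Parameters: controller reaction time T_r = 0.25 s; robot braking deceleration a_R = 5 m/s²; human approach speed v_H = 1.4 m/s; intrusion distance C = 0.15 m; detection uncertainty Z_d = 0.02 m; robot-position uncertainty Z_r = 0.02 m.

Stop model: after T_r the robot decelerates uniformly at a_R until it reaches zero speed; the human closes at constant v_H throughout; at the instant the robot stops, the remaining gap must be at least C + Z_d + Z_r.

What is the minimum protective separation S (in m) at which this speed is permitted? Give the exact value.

S_min = 249/100 m = 2.4900 m

stop time T_s = (5/2)/5 = 0.5000 s
robot covers v_R·T_r = 2.5000·0.2500 = 0.6250 m before braking
robot covers 2.5000·0.5000 − ½·5.0000·0.5000² = 0.6250 m while stopping
person approaches 1.4000·(0.2500+0.5000) = 1.0500 m
C+Z_d+Z_r = 0.1500+0.0200+0.0200 = 0.1900 m
S_min ≈ 0.6250+0.6250+1.0500+0.1900  ⇒  S_min = 249/100 m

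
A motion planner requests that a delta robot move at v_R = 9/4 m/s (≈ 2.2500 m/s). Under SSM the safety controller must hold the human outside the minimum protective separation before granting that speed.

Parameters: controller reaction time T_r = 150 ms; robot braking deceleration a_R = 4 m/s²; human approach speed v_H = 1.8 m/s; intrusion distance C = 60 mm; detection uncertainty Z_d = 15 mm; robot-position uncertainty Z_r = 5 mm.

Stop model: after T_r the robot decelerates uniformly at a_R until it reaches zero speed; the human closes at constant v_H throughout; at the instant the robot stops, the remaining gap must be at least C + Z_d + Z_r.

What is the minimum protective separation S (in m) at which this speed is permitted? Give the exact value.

S_min = 1493/640 m = 2.3328 m

stop time T_s = (9/4)/4 = 0.5625 s
reaction-phase robot travel = 2.2500·0.1500 = 0.3375 m
robot under decel: 2.2500²/(2·4.0000) = 0.6328 m
human over T_r+T_s: 1.8000·(0.1500+0.5625) = 1.2825 m
C+Z_d+Z_r = 0.0600+0.0150+0.0050 = 0.0800 m
S_min ≈ 0.3375+0.6328+1.2825+0.0800  ⇒  S_min = 1493/640 m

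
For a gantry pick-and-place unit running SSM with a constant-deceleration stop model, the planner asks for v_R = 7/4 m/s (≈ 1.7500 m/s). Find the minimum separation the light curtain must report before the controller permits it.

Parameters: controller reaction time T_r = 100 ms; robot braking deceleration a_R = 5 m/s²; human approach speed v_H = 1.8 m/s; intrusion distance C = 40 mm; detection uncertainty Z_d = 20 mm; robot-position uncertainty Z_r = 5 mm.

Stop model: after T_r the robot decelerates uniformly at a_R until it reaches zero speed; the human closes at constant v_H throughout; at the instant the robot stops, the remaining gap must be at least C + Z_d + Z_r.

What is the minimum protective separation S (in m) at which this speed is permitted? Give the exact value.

stop time T_s = (7/4)/5 = 0.3500 s
robot in T_r: 1.7500·0.1000 = 0.1750 m
robot under decel: 1.7500²/(2·5.0000) = 0.3063 m
human closes 1.8000·0.4500 = 0.8100 m
margins: 0.0400+0.0200+0.0050 = 0.0650 m
S_min ≈ 0.1750+0.3063+0.8100+0.0650  ⇒  S_min = 217/160 m

S_min = 217/160 m = 1.3562 m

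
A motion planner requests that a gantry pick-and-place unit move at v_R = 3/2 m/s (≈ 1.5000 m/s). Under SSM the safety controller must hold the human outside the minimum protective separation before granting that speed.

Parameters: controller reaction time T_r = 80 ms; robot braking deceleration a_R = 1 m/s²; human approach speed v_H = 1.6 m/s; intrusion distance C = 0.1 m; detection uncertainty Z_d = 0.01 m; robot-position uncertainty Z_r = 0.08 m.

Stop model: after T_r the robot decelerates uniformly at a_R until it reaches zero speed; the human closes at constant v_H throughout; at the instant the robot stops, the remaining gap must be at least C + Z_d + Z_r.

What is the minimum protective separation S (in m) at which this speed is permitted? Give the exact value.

braking lasts T_s = (3/2)/1 = 1.5000 s
robot in T_r: 1.5000·0.0800 = 0.1200 m
robot under decel: 1.5000²/(2·1.0000) = 1.1250 m
human closes 1.6000·1.5800 = 2.5280 m
residual clearance needed = 0.1000+0.0100+0.0800 = 0.1900 m
S_min ≈ 0.1200+1.1250+2.5280+0.1900  ⇒  S_min = 3963/1000 m

S_min = 3963/1000 m = 3.9630 m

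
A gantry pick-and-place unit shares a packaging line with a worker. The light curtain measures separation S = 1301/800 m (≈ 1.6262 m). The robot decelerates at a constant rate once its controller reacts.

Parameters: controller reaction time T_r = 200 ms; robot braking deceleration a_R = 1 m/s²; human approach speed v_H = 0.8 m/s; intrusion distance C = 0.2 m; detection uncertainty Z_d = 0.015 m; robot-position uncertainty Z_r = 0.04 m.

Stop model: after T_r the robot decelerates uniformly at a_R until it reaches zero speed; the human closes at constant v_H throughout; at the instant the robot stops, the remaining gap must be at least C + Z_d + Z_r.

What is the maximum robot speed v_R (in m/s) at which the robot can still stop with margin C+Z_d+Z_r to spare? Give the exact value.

v_R_max = 17/20 m/s = 0.8500 m/s

collect terms ⇒ (1/2)·v_R² + (1)·v_R + (-969/800) = 0
  disc = (1)² − 4·(1/2)·(-969/800) = 1369/400 ; √disc = 37/20
  v_R = (−(1) + 37/20) / (2·(1/2)) = 17/20 m/s
check:
stop time T_s = (17/20)/1 = 0.8500 s
robot in T_r: 0.8500·0.2000 = 0.1700 m
robot under decel: 0.8500²/(2·1.0000) = 0.3613 m
human over T_r+T_s: 0.8000·(0.2000+0.8500) = 0.8400 m
margins: 0.2000+0.0150+0.0400 = 0.2550 m
sum ≈ 0.1700+0.3613+0.8400+0.2550 ≈ 1.6262 m = S ✓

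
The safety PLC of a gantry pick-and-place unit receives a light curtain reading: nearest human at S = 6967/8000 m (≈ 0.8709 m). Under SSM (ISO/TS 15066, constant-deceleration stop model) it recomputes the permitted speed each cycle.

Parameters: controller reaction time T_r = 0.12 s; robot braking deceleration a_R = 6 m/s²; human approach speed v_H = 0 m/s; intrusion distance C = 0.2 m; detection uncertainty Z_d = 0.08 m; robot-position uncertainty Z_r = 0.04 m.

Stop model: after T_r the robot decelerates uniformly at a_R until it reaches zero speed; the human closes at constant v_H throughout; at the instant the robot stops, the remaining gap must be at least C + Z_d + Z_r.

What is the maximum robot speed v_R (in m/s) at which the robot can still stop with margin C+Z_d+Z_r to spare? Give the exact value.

v_R_max = 39/20 m/s = 1.9500 m/s

at the boundary: (1/12)·v² + (3/25)·v + (-4407/8000) = 0
  disc = (3/25)² − 4·(1/12)·(-4407/8000) = 7921/40000 ; √disc = 89/200
  v_R = (−(3/25) + 89/200) / (2·(1/12)) = 39/20 m/s
check:
braking lasts T_s = (39/20)/6 = 0.3250 s
robot covers v_R·T_r = 1.9500·0.1200 = 0.2340 m before braking
braking distance = 1.9500²/(2·6.0000) = 0.3169 m
person approaches 0.0000·(0.1200+0.3250) = 0.0000 m
margins: 0.2000+0.0800+0.0400 = 0.3200 m
sum ≈ 0.2340+0.3169+0.0000+0.3200 ≈ 0.8709 m = S ✓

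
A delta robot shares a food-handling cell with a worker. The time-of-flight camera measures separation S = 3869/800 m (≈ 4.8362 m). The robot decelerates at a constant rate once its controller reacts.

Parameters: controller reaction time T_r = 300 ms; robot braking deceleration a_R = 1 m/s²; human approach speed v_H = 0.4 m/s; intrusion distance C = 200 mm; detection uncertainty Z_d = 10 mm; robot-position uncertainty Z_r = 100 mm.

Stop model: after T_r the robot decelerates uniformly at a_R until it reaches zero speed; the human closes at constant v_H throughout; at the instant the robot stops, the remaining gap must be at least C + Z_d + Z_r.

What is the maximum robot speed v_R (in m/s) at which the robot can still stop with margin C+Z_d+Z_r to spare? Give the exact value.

at the boundary: (1/2)·v² + (7/10)·v + (-141/32) = 0
  disc = (7/10)² − 4·(1/2)·(-141/32) = 3721/400 ; √disc = 61/20
  v_R = (−(7/10) + 61/20) / (2·(1/2)) = 47/20 m/s
check:
stop time T_s = (47/20)/1 = 2.3500 s
reaction-phase robot travel = 2.3500·0.3000 = 0.7050 m
robot covers 2.3500·2.3500 − ½·1.0000·2.3500² = 2.7612 m while stopping
person approaches 0.4000·(0.3000+2.3500) = 1.0600 m
C+Z_d+Z_r = 0.2000+0.0100+0.1000 = 0.3100 m
sum ≈ 0.7050+2.7612+1.0600+0.3100 ≈ 4.8362 m = S ✓

v_R_max = 47/20 m/s = 2.3500 m/s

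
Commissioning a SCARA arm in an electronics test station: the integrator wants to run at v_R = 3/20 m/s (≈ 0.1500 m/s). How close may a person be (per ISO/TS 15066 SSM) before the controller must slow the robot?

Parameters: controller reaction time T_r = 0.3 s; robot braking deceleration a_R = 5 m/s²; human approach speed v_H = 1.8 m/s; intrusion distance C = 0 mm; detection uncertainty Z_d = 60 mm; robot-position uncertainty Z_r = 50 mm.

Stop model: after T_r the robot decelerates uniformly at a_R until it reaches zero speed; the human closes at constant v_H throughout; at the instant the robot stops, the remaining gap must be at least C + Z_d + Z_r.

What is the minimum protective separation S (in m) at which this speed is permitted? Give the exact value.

T_s = v_R/a_R = (3/20)/5 = 0.0300 s
reaction-phase robot travel = 0.1500·0.3000 = 0.0450 m
braking distance = 0.1500²/(2·5.0000) = 0.0022 m
human over T_r+T_s: 1.8000·(0.3000+0.0300) = 0.5940 m
C+Z_d+Z_r = 0.0000+0.0600+0.0500 = 0.1100 m
S_min ≈ 0.0450+0.0022+0.5940+0.1100  ⇒  S_min = 601/800 m

S_min = 601/800 m = 0.7512 m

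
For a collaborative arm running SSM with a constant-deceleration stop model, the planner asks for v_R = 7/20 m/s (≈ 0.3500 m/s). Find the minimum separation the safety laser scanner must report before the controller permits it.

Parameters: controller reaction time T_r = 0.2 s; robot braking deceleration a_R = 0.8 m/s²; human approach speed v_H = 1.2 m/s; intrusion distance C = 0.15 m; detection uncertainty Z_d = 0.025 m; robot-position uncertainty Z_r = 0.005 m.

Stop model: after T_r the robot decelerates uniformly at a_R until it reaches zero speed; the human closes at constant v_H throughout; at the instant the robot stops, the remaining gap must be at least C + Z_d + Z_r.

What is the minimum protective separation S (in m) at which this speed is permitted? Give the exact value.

S_min = 3493/3200 m = 1.0916 m

braking lasts T_s = (7/20)/(4/5) = 0.4375 s
robot covers v_R·T_r = 0.3500·0.2000 = 0.0700 m before braking
robot under decel: 0.3500²/(2·0.8000) = 0.0766 m
person approaches 1.2000·(0.2000+0.4375) = 0.7650 m
margins: 0.1500+0.0250+0.0050 = 0.1800 m
S_min ≈ 0.0700+0.0766+0.7650+0.1800  ⇒  S_min = 3493/3200 m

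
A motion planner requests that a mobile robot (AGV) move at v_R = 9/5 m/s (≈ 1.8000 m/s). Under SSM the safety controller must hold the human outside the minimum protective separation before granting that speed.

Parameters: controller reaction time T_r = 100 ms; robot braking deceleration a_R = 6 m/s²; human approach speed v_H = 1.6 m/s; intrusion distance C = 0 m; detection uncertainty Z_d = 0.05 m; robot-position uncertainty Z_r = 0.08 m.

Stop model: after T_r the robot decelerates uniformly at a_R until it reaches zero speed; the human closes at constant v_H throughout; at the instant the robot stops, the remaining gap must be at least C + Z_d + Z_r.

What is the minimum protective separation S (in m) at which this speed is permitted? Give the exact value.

S_min = 61/50 m = 1.2200 m

T_s = v_R/a_R = (9/5)/6 = 0.3000 s
robot covers v_R·T_r = 1.8000·0.1000 = 0.1800 m before braking
braking distance = 1.8000²/(2·6.0000) = 0.2700 m
human over T_r+T_s: 1.6000·(0.1000+0.3000) = 0.6400 m
C+Z_d+Z_r = 0.0000+0.0500+0.0800 = 0.1300 m
S_min ≈ 0.1800+0.2700+0.6400+0.1300  ⇒  S_min = 61/50 m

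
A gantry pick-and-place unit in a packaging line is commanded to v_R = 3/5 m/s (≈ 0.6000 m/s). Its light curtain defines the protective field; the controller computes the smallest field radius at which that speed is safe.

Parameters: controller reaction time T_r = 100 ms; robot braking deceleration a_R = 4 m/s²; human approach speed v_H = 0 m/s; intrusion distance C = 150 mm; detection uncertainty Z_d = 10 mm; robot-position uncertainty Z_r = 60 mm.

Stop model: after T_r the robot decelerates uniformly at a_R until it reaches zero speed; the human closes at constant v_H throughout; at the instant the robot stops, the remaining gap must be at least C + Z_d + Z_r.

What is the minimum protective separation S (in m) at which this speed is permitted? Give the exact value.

S_min = 13/40 m = 0.3250 m

stop time T_s = (3/5)/4 = 0.1500 s
robot in T_r: 0.6000·0.1000 = 0.0600 m
robot covers 0.6000·0.1500 − ½·4.0000·0.1500² = 0.0450 m while stopping
person approaches 0.0000·(0.1000+0.1500) = 0.0000 m
residual clearance needed = 0.1500+0.0100+0.0600 = 0.2200 m
S_min ≈ 0.0600+0.0450+0.0000+0.2200  ⇒  S_min = 13/40 m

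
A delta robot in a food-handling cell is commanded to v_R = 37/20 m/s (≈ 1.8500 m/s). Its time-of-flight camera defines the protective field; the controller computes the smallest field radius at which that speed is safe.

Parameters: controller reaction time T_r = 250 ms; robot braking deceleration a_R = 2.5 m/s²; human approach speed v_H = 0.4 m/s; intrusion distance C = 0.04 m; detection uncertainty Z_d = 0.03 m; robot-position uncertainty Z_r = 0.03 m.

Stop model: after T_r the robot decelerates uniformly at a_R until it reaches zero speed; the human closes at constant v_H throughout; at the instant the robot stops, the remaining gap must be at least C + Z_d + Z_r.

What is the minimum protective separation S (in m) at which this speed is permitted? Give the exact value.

T_s = v_R/a_R = (37/20)/(5/2) = 0.7400 s
robot covers v_R·T_r = 1.8500·0.2500 = 0.4625 m before braking
robot covers 1.8500·0.7400 − ½·2.5000·0.7400² = 0.6845 m while stopping
person approaches 0.4000·(0.2500+0.7400) = 0.3960 m
C+Z_d+Z_r = 0.0400+0.0300+0.0300 = 0.1000 m
S_min ≈ 0.4625+0.6845+0.3960+0.1000  ⇒  S_min = 1643/1000 m

S_min = 1643/1000 m = 1.6430 m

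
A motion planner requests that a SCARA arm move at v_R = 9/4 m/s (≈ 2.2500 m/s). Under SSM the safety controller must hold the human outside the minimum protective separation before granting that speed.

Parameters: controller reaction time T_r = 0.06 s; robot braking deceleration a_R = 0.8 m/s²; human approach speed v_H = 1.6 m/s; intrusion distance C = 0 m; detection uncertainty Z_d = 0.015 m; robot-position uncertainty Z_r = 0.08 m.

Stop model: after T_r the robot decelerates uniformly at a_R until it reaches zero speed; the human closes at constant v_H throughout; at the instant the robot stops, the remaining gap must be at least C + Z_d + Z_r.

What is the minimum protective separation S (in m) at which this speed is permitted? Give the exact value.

stop time T_s = (9/4)/(4/5) = 2.8125 s
robot covers v_R·T_r = 2.2500·0.0600 = 0.1350 m before braking
robot under decel: 2.2500²/(2·0.8000) = 3.1641 m
human closes 1.6000·2.8725 = 4.5960 m
residual clearance needed = 0.0000+0.0150+0.0800 = 0.0950 m
S_min ≈ 0.1350+3.1641+4.5960+0.0950  ⇒  S_min = 127841/16000 m

S_min = 127841/16000 m = 7.9901 m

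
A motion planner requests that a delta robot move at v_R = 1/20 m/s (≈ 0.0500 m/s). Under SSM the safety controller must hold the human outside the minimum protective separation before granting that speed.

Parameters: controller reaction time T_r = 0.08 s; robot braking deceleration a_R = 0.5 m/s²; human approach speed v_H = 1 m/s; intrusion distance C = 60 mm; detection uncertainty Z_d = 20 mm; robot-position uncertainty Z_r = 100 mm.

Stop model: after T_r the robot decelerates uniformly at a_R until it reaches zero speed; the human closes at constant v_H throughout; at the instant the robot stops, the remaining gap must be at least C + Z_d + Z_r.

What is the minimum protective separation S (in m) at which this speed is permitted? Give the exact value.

S_min = 733/2000 m = 0.3665 m

stop time T_s = (1/20)/(1/2) = 0.1000 s
robot in T_r: 0.0500·0.0800 = 0.0040 m
robot under decel: 0.0500²/(2·0.5000) = 0.0025 m
person approaches 1.0000·(0.0800+0.1000) = 0.1800 m
residual clearance needed = 0.0600+0.0200+0.1000 = 0.1800 m
S_min ≈ 0.0040+0.0025+0.1800+0.1800  ⇒  S_min = 733/2000 m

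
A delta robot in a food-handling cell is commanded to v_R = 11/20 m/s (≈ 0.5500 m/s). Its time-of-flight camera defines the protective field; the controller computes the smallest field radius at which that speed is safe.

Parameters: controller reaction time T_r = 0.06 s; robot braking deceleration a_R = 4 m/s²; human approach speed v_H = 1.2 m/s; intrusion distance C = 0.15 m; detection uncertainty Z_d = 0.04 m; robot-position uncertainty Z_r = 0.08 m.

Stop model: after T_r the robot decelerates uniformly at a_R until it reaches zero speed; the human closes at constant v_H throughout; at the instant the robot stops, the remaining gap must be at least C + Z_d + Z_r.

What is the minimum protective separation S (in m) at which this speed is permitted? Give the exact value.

braking lasts T_s = (11/20)/4 = 0.1375 s
reaction-phase robot travel = 0.5500·0.0600 = 0.0330 m
robot covers 0.5500·0.1375 − ½·4.0000·0.1375² = 0.0378 m while stopping
human closes 1.2000·0.1975 = 0.2370 m
residual clearance needed = 0.1500+0.0400+0.0800 = 0.2700 m
S_min ≈ 0.0330+0.0378+0.2370+0.2700  ⇒  S_min = 1849/3200 m

S_min = 1849/3200 m = 0.5778 m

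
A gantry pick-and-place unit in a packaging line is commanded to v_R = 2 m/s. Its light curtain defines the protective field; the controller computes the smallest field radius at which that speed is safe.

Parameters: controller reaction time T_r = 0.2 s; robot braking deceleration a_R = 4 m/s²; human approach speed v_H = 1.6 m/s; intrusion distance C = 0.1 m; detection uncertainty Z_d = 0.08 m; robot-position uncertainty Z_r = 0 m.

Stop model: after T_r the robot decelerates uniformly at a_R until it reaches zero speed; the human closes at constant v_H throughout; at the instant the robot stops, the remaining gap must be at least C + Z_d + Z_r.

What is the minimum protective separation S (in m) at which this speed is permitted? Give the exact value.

S_min = 11/5 m = 2.2000 m

T_s = v_R/a_R = 2/4 = 0.5000 s
robot covers v_R·T_r = 2.0000·0.2000 = 0.4000 m before braking
robot under decel: 2.0000²/(2·4.0000) = 0.5000 m
person approaches 1.6000·(0.2000+0.5000) = 1.1200 m
residual clearance needed = 0.1000+0.0800+0.0000 = 0.1800 m
S_min ≈ 0.4000+0.5000+1.1200+0.1800  ⇒  S_min = 11/5 m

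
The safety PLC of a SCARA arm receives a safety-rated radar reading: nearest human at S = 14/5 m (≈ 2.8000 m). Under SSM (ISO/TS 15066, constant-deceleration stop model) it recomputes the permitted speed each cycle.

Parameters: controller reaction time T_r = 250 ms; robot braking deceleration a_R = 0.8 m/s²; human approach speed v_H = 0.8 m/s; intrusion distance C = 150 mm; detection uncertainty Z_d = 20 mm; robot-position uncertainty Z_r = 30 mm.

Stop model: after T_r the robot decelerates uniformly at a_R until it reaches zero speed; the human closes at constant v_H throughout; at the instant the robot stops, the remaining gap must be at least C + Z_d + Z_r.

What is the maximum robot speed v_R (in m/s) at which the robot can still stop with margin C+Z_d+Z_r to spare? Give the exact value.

v_R_max = 6/5 m/s = 1.2000 m/s

quadratic (5/8)·v² + (5/4)·v + (-12/5) = 0
  disc = (5/4)² − 4·(5/8)·(-12/5) = 121/16 ; √disc = 11/4
  v_R = (−(5/4) + 11/4) / (2·(5/8)) = 6/5 m/s
check:
T_s = v_R/a_R = (6/5)/(4/5) = 1.5000 s
robot covers v_R·T_r = 1.2000·0.2500 = 0.3000 m before braking
braking distance = 1.2000²/(2·0.8000) = 0.9000 m
person approaches 0.8000·(0.2500+1.5000) = 1.4000 m
C+Z_d+Z_r = 0.1500+0.0200+0.0300 = 0.2000 m
sum ≈ 0.3000+0.9000+1.4000+0.2000 ≈ 2.8000 m = S ✓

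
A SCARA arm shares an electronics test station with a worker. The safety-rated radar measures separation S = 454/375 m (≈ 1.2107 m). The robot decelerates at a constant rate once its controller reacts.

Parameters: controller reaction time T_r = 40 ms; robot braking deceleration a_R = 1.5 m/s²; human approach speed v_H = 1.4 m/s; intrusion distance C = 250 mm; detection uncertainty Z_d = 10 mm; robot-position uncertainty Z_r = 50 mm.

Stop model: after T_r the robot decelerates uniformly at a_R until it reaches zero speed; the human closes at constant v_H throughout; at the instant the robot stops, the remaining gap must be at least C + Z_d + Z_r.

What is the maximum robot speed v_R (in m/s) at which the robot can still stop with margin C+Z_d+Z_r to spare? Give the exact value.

collect terms ⇒ (1/3)·v_R² + (73/75)·v_R + (-1267/1500) = 0
  disc = (73/75)² − 4·(1/3)·(-1267/1500) = 1296/625 ; √disc = 36/25
  v_R = (−(73/75) + 36/25) / (2·(1/3)) = 7/10 m/s
check:
braking lasts T_s = (7/10)/(3/2) = 0.4667 s
robot in T_r: 0.7000·0.0400 = 0.0280 m
robot covers 0.7000·0.4667 − ½·1.5000·0.4667² = 0.1633 m while stopping
human closes 1.4000·0.5067 = 0.7093 m
margins: 0.2500+0.0100+0.0500 = 0.3100 m
sum ≈ 0.0280+0.1633+0.7093+0.3100 ≈ 1.2107 m = S ✓

v_R_max = 7/10 m/s = 0.7000 m/s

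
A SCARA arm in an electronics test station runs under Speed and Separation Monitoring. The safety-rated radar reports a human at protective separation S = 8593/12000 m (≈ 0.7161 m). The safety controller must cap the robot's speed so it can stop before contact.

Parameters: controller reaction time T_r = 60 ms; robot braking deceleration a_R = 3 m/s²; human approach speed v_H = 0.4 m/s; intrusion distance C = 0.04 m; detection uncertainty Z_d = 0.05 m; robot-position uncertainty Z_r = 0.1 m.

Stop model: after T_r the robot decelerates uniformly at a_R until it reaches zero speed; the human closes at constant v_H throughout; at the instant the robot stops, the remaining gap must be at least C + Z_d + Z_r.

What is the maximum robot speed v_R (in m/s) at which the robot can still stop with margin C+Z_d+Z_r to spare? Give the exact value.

collect terms ⇒ (1/6)·v_R² + (29/150)·v_R + (-241/480) = 0
  disc = (29/150)² − 4·(1/6)·(-241/480) = 3721/10000 ; √disc = 61/100
  v_R = (−(29/150) + 61/100) / (2·(1/6)) = 5/4 m/s
check:
stop time T_s = (5/4)/3 = 0.4167 s
reaction-phase robot travel = 1.2500·0.0600 = 0.0750 m
robot under decel: 1.2500²/(2·3.0000) = 0.2604 m
person approaches 0.4000·(0.0600+0.4167) = 0.1907 m
margins: 0.0400+0.0500+0.1000 = 0.1900 m
sum ≈ 0.0750+0.2604+0.1907+0.1900 ≈ 0.7161 m = S ✓

v_R_max = 5/4 m/s = 1.2500 m/s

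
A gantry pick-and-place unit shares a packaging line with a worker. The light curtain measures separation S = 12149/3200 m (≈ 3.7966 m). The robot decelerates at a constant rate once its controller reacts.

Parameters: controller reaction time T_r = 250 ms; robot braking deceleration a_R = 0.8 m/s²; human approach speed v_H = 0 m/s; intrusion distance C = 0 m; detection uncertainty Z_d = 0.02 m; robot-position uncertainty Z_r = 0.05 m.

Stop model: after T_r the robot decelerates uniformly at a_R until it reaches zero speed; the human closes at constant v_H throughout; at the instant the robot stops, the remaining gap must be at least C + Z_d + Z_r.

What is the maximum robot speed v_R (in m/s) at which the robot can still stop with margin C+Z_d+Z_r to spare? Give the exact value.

at the boundary: (5/8)·v² + (1/4)·v + (-477/128) = 0
  disc = (1/4)² − 4·(5/8)·(-477/128) = 2401/256 ; √disc = 49/16
  v_R = (−(1/4) + 49/16) / (2·(5/8)) = 9/4 m/s
check:
T_s = v_R/a_R = (9/4)/(4/5) = 2.8125 s
reaction-phase robot travel = 2.2500·0.2500 = 0.5625 m
braking distance = 2.2500²/(2·0.8000) = 3.1641 m
person approaches 0.0000·(0.2500+2.8125) = 0.0000 m
margins: 0.0000+0.0200+0.0500 = 0.0700 m
sum ≈ 0.5625+3.1641+0.0000+0.0700 ≈ 3.7966 m = S ✓

v_R_max = 9/4 m/s = 2.2500 m/s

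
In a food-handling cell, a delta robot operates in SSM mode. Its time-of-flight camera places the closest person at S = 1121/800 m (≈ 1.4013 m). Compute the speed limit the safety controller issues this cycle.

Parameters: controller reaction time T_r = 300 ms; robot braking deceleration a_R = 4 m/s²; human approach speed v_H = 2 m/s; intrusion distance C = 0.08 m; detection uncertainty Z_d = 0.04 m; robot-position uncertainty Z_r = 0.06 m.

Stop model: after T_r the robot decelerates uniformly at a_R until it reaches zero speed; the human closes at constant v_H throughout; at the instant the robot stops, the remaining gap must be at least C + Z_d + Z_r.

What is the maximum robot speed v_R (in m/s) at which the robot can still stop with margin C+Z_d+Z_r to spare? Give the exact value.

v_R_max = 7/10 m/s = 0.7000 m/s

at the boundary: (1/8)·v² + (4/5)·v + (-497/800) = 0
  disc = (4/5)² − 4·(1/8)·(-497/800) = 1521/1600 ; √disc = 39/40
  v_R = (−(4/5) + 39/40) / (2·(1/8)) = 7/10 m/s
check:
stop time T_s = (7/10)/4 = 0.1750 s
reaction-phase robot travel = 0.7000·0.3000 = 0.2100 m
robot covers 0.7000·0.1750 − ½·4.0000·0.1750² = 0.0612 m while stopping
human over T_r+T_s: 2.0000·(0.3000+0.1750) = 0.9500 m
margins: 0.0800+0.0400+0.0600 = 0.1800 m
sum ≈ 0.2100+0.0612+0.9500+0.1800 ≈ 1.4013 m = S ✓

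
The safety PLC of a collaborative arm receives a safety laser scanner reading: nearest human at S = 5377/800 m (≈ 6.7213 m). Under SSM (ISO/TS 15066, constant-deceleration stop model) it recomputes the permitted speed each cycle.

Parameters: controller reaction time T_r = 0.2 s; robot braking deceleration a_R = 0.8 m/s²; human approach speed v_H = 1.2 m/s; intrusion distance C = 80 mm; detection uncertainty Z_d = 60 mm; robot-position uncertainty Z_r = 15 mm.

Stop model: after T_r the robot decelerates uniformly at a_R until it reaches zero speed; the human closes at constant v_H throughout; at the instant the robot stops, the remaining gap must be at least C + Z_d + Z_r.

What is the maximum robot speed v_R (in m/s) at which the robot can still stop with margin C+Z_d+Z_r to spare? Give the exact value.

collect terms ⇒ (5/8)·v_R² + (17/10)·v_R + (-5061/800) = 0
  disc = (17/10)² − 4·(5/8)·(-5061/800) = 29929/1600 ; √disc = 173/40
  v_R = (−(17/10) + 173/40) / (2·(5/8)) = 21/10 m/s
check:
braking lasts T_s = (21/10)/(4/5) = 2.6250 s
reaction-phase robot travel = 2.1000·0.2000 = 0.4200 m
robot under decel: 2.1000²/(2·0.8000) = 2.7563 m
human over T_r+T_s: 1.2000·(0.2000+2.6250) = 3.3900 m
C+Z_d+Z_r = 0.0800+0.0600+0.0150 = 0.1550 m
sum ≈ 0.4200+2.7563+3.3900+0.1550 ≈ 6.7213 m = S ✓

v_R_max = 21/10 m/s = 2.1000 m/s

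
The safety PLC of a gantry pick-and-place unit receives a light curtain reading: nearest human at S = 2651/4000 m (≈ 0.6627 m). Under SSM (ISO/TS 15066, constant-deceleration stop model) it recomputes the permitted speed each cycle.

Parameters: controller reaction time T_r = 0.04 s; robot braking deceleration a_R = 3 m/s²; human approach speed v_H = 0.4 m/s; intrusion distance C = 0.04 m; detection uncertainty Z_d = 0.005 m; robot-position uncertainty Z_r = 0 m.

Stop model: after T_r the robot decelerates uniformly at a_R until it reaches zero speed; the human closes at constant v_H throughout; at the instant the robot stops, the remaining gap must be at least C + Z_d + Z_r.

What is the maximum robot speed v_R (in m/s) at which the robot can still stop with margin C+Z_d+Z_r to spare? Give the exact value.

v_R_max = 29/20 m/s = 1.4500 m/s

at the boundary: (1/6)·v² + (13/75)·v + (-2407/4000) = 0
  disc = (13/75)² − 4·(1/6)·(-2407/4000) = 38809/90000 ; √disc = 197/300
  v_R = (−(13/75) + 197/300) / (2·(1/6)) = 29/20 m/s
check:
stop time T_s = (29/20)/3 = 0.4833 s
robot in T_r: 1.4500·0.0400 = 0.0580 m
robot under decel: 1.4500²/(2·3.0000) = 0.3504 m
human closes 0.4000·0.5233 = 0.2093 m
residual clearance needed = 0.0400+0.0050+0.0000 = 0.0450 m
sum ≈ 0.0580+0.3504+0.2093+0.0450 ≈ 0.6627 m = S ✓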